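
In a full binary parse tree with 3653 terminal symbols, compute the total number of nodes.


Leaf nodes (terminals): 3653
Internal nodes = n - 1 = 3653 - 1 = 3652
Total = leaves + internal = 3653 + 3652 = 7305

7305


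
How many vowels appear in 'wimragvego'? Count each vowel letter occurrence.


Scanning each character of 'wimragvego':
  Position 1: 'w' -> consonant (running count: 0)
  Position 2: 'i' -> vowel (running count: 1)
  Position 3: 'm' -> consonant (running count: 1)
  Position 4: 'r' -> consonant (running count: 1)
  Position 5: 'a' -> vowel (running count: 2)
  Position 6: 'g' -> consonant (running count: 2)
  Position 7: 'v' -> consonant (running count: 2)
  Position 8: 'e' -> vowel (running count: 3)
  Position 9: 'g' -> consonant (running count: 3)
  Position 10: 'o' -> vowel (running count: 4)
Total vowels: 4

4


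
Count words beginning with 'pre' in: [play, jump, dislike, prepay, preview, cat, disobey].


Checking each word for prefix 'pre':
  'play' -> no (count: 0)
  'jump' -> no (count: 0)
  'dislike' -> no (count: 0)
  'prepay' -> YES, starts with 'pre' (count: 1)
  'preview' -> YES, starts with 'pre' (count: 2)
  'cat' -> no (count: 2)
  'disobey' -> no (count: 2)
Total with prefix 'pre': 2

2


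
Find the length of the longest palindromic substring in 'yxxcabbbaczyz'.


Scanning 'yxxcabbbaczyz' for palindromic substrings.
Substring at positions 3-9: 'cabbbac'.
Check: reverse('cabbbac') = 'cabbbac' -> palindrome confirmed.
Neighbouring characters ('x' / 'z') break symmetry, so it cannot extend further.
No longer palindromic substring exists; longest length = 7

7


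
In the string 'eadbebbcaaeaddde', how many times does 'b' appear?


Scanning 'eadbebbcaaeaddde' for 'b':
  Position 3: 'b' -> MATCH (count: 1)
  Position 5: 'b' -> MATCH (count: 2)
  Position 6: 'b' -> MATCH (count: 3)
Total occurrences of 'b': 3

3


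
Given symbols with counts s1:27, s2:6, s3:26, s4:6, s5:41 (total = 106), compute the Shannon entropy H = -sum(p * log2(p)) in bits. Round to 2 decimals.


Computing entropy H = -sum(p_i * log2(p_i)):
  s1: p = 27/106 = 0.2547, -p*log2(p) = 0.5026
  s2: p = 6/106 = 0.0566, -p*log2(p) = 0.2345
  s3: p = 26/106 = 0.2453, -p*log2(p) = 0.4973
  s4: p = 6/106 = 0.0566, -p*log2(p) = 0.2345
  s5: p = 41/106 = 0.3868, -p*log2(p) = 0.5300
H = sum of terms = 1.9989
Rounded to 2 decimals: 2.00

2.00


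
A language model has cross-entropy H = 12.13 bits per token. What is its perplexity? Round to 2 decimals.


Perplexity formula: PP = 2^H
H = 12.13
PP = 2^12.13
Decompose: 2^12.13 = 2^12 * 2^0.13
2^12 = 4096, 2^0.13 ~ 1.0942937
PP ~ 4096 * 1.0942937 = 4482.2269952
Rounded to 2 decimals: 4482.23

4482.23


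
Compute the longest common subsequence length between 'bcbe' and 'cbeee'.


DP table for LCS of 'bcbe' and 'cbeee':
       c  b  e  e  e
    0  0  0  0  0  0
  b 0  0  1  1  1  1
  c 0  1  1  1  1  1
  b 0  1  2  2  2  2
  e 0  1  2  3  3  3
LCS: 'cbe'
LCS length = 3

3


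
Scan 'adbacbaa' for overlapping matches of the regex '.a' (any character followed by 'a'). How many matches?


Pattern: .a means any character followed by 'a'.
Scanning 'adbacbaa' position-by-position:
  Pos 0: window 'ad' -> no
  Pos 1: window 'db' -> no
  Pos 2: window 'ba' -> MATCH
  Pos 3: window 'ac' -> no
  Pos 4: window 'cb' -> no
  Pos 5: window 'ba' -> MATCH
  Pos 6: window 'aa' -> MATCH
  Pos 7: window 'a' -> no
Total matches: 3

3


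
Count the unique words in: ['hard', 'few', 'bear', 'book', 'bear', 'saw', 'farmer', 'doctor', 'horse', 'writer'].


Listing all tokens and tracking unique types:
  Token 1: 'hard' -> NEW (unique so far: 1)
  Token 2: 'few' -> NEW (unique so far: 2)
  Token 3: 'bear' -> NEW (unique so far: 3)
  Token 4: 'book' -> NEW (unique so far: 4)
  Token 5: 'bear' -> duplicate (unique so far: 4)
  Token 6: 'saw' -> NEW (unique so far: 5)
  Token 7: 'farmer' -> NEW (unique so far: 6)
  Token 8: 'doctor' -> NEW (unique so far: 7)
  Token 9: 'horse' -> NEW (unique so far: 8)
  Token 10: 'writer' -> NEW (unique so far: 9)
Unique types: ('bear', 'book', 'doctor', 'farmer', 'few', 'hard', 'horse', 'saw', 'writer')
Vocabulary size: 9

9


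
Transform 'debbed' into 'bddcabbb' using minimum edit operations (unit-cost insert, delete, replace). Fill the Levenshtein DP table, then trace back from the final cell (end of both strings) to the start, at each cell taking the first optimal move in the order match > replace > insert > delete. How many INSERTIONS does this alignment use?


Edit distance = 6. Backtracking from cell (6, 8) with preference match > replace > insert > delete,
then listing the resulting alignment 'debbed' -> 'bddcabbb' left to right:
  Step 1: insert 'b' [insertion #1]
  Step 2: insert 'd' [insertion #2]
  Step 3: keep 'd'
  Step 4: replace e->c
  Step 5: replace b->a
  Step 6: keep 'b'
  Step 7: replace e->b
  Step 8: replace d->b
Total insertions: 2

2


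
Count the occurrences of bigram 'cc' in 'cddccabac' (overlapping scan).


Scanning 'cddccabac' for bigram 'cc':
  Position 0: 'cd' -> no
  Position 1: 'dd' -> no
  Position 2: 'dc' -> no
  Position 3: 'cc' -> MATCH
  Position 4: 'ca' -> no
  Position 5: 'ab' -> no
  Position 6: 'ba' -> no
  Position 7: 'ac' -> no
Total matches: 1

1


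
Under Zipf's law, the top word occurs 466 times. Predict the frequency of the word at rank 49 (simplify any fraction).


Zipf's law: freq(rank) = f1 / rank
f1 = 466, rank = 49
freq = 466 / 49
GCD(466, 49) = 1
Simplified: 466/49

466/49


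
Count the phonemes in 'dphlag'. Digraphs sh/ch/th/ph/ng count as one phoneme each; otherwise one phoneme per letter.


Parsing 'dphlag' greedily, digraphs first:
  'd' -> consonant phoneme (phonemes so far: 1)
  'ph' -> digraph (1 consonant phoneme) (phonemes so far: 2)
  'l' -> consonant phoneme (phonemes so far: 3)
  'a' -> vowel phoneme (phonemes so far: 4)
  'g' -> consonant phoneme (phonemes so far: 5)
Total phonemes: 5

5


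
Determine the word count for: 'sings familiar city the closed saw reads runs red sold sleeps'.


Counting words by splitting on spaces:
  Word 1: 'sings'
  Word 2: 'familiar'
  Word 3: 'city'
  Word 4: 'the'
  Word 5: 'closed'
  Word 6: 'saw'
  Word 7: 'reads'
  Word 8: 'runs'
  Word 9: 'red'
  Word 10: 'sold'
  Word 11: 'sleeps'
Total words: 11

11


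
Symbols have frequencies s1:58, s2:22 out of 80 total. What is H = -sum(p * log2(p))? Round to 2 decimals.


Computing entropy H = -sum(p_i * log2(p_i)):
  s1: p = 58/80 = 0.7250, -p*log2(p) = 0.3364
  s2: p = 22/80 = 0.2750, -p*log2(p) = 0.5122
H = sum of terms = 0.8486
Rounded to 2 decimals: 0.85

0.85


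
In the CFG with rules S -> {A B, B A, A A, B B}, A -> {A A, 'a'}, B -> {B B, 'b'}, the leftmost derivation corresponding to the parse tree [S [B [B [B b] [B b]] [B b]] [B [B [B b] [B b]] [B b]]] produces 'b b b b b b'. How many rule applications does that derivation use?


Every bracketed nonterminal node [X ...] in the tree is produced by exactly one rule application.
Reading the tree off as a leftmost derivation:
  Step 1: S  =>  B B   (applied S -> B B)
  Step 2: B B  =>  B B B   (applied B -> B B)
  Step 3: B B B  =>  B B B B   (applied B -> B B)
  Step 4: B B B B  =>  b B B B   (applied B -> b)
  Step 5: b B B B  =>  b b B B   (applied B -> b)
  Step 6: b b B B  =>  b b b B   (applied B -> b)
  Step 7: b b b B  =>  b b b B B   (applied B -> B B)
  Step 8: b b b B B  =>  b b b B B B   (applied B -> B B)
  Step 9: b b b B B B  =>  b b b b B B   (applied B -> b)
  Step 10: b b b b B B  =>  b b b b b B   (applied B -> b)
  Step 11: b b b b b B  =>  b b b b b b   (applied B -> b)
Final yield: b b b b b b
Total rewrite steps: 11

11


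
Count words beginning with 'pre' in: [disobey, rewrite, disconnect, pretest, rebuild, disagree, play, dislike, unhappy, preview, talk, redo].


Checking each word for prefix 'pre':
  'disobey' -> no (count: 0)
  'rewrite' -> no (count: 0)
  'disconnect' -> no (count: 0)
  'pretest' -> YES, starts with 'pre' (count: 1)
  'rebuild' -> no (count: 1)
  'disagree' -> no (count: 1)
  'play' -> no (count: 1)
  'dislike' -> no (count: 1)
  'unhappy' -> no (count: 1)
  'preview' -> YES, starts with 'pre' (count: 2)
  'talk' -> no (count: 2)
  'redo' -> no (count: 2)
Total with prefix 'pre': 2

2


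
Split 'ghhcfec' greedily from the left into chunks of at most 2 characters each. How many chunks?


'ghhcfec' has 7 characters.
Chunking with max size 2:
  Chunk 1: 'gh' (positions 0-1)
  Chunk 2: 'hc' (positions 2-3)
  Chunk 3: 'fe' (positions 4-5)
  Chunk 4: 'c' (positions 6-6)
Total chunks: ceil(7 / 2) = 4

4


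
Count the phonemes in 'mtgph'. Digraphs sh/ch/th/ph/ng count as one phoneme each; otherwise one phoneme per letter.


Parsing 'mtgph' greedily, digraphs first:
  'm' -> consonant phoneme (phonemes so far: 1)
  't' -> consonant phoneme (phonemes so far: 2)
  'g' -> consonant phoneme (phonemes so far: 3)
  'ph' -> digraph (1 consonant phoneme) (phonemes so far: 4)
Total phonemes: 4

4


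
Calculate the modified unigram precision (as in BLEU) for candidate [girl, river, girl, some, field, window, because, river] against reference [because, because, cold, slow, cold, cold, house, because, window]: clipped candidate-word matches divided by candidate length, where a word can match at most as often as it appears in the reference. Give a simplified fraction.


Reference word counts: {'because': 3, 'cold': 3, 'house': 1, 'slow': 1, 'window': 1}
Checking each candidate word (with clipping):
  'girl' -> not in reference -> no match (matches: 0)
  'river' -> not in reference -> no match (matches: 0)
  'girl' -> not in reference -> no match (matches: 0)
  'some' -> not in reference -> no match (matches: 0)
  'field' -> not in reference -> no match (matches: 0)
  'window' -> in reference (ref count 1, used 1/1) -> match (matches: 1)
  'because' -> in reference (ref count 3, used 1/3) -> match (matches: 2)
  'river' -> not in reference -> no match (matches: 2)
Clipped matches: 2, Candidate length: 8
Precision = 2/8 = 1/4

1/4


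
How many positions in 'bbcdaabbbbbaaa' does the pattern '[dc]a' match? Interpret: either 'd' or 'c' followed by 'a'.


Pattern: [dc]a means either 'd' or 'c' followed by 'a'.
Scanning 'bbcdaabbbbbaaa' position-by-position:
  Pos 0: window 'bb' -> no
  Pos 1: window 'bc' -> no
  Pos 2: window 'cd' -> no
  Pos 3: window 'da' -> MATCH
  Pos 4: window 'aa' -> no
  Pos 5: window 'ab' -> no
  Pos 6: window 'bb' -> no
  Pos 7: window 'bb' -> no
  Pos 8: window 'bb' -> no
  Pos 9: window 'bb' -> no
  Pos 10: window 'ba' -> no
  Pos 11: window 'aa' -> no
  Pos 12: window 'aa' -> no
  Pos 13: window 'a' -> no
Total matches: 1

1


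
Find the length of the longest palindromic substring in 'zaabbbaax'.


Scanning 'zaabbbaax' for palindromic substrings.
Substring at positions 1-7: 'aabbbaa'.
Check: reverse('aabbbaa') = 'aabbbaa' -> palindrome confirmed.
Neighbouring characters ('z' / 'x') break symmetry, so it cannot extend further.
No longer palindromic substring exists; longest length = 7

7


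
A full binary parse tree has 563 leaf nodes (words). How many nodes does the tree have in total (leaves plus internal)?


Leaf nodes (terminals): 563
Internal nodes = n - 1 = 563 - 1 = 562
Total = leaves + internal = 563 + 562 = 1125

1125


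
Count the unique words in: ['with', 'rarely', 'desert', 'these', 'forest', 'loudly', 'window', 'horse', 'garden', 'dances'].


Listing all tokens and tracking unique types:
  Token 1: 'with' -> NEW (unique so far: 1)
  Token 2: 'rarely' -> NEW (unique so far: 2)
  Token 3: 'desert' -> NEW (unique so far: 3)
  Token 4: 'these' -> NEW (unique so far: 4)
  Token 5: 'forest' -> NEW (unique so far: 5)
  Token 6: 'loudly' -> NEW (unique so far: 6)
  Token 7: 'window' -> NEW (unique so far: 7)
  Token 8: 'horse' -> NEW (unique so far: 8)
  Token 9: 'garden' -> NEW (unique so far: 9)
  Token 10: 'dances' -> NEW (unique so far: 10)
Unique types: ('dances', 'desert', 'forest', 'garden', 'horse', 'loudly', 'rarely', 'these', 'window', 'with')
Vocabulary size: 10

10


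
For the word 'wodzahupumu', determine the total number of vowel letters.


Scanning each character of 'wodzahupumu':
  Position 1: 'w' -> consonant (running count: 0)
  Position 2: 'o' -> vowel (running count: 1)
  Position 3: 'd' -> consonant (running count: 1)
  Position 4: 'z' -> consonant (running count: 1)
  Position 5: 'a' -> vowel (running count: 2)
  Position 6: 'h' -> consonant (running count: 2)
  Position 7: 'u' -> vowel (running count: 3)
  Position 8: 'p' -> consonant (running count: 3)
  Position 9: 'u' -> vowel (running count: 4)
  Position 10: 'm' -> consonant (running count: 4)
  Position 11: 'u' -> vowel (running count: 5)
Total vowels: 5

5


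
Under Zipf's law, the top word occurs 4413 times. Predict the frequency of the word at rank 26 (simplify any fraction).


Zipf's law: freq(rank) = f1 / rank
f1 = 4413, rank = 26
freq = 4413 / 26
GCD(4413, 26) = 1
Simplified: 4413/26

4413/26


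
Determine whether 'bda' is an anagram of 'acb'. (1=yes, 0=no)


Sort characters of 'bda': 'abd'
Sort characters of 'acb': 'abc'
Sorted forms differ -> they are NOT anagrams
Result: 0

0


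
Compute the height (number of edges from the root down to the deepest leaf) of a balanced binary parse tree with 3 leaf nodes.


In a balanced binary tree with n leaves the deepest leaf is ceil(log2(n)) edges below the root.
log2(3) = 1.5850
ceil(1.5850) = 2
height (edges) = 2

2


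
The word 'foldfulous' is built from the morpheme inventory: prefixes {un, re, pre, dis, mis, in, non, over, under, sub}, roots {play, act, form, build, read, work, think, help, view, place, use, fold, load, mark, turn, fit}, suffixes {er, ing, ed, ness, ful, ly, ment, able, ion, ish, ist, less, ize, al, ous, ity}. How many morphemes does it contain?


Segmenting 'foldfulous' against the inventory:
  'fold' -> root (morpheme 1)
  'ful' -> suffix (morpheme 2)
  'ous' -> suffix (morpheme 3)
Total morphemes: 3

3


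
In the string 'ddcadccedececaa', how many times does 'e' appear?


Scanning 'ddcadccedececaa' for 'e':
  Position 7: 'e' -> MATCH (count: 1)
  Position 9: 'e' -> MATCH (count: 2)
  Position 11: 'e' -> MATCH (count: 3)
Total occurrences of 'e': 3

3


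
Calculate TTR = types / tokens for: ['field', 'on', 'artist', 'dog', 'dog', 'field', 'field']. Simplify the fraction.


Tokens: 7
Unique types: ('artist', 'dog', 'field', 'on') = 4
TTR = 4/7
Already in lowest terms.

4/7


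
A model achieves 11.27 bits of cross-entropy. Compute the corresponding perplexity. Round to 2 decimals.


Perplexity formula: PP = 2^H
H = 11.27
PP = 2^11.27
Decompose: 2^11.27 = 2^11 * 2^0.27
2^11 = 2048, 2^0.27 ~ 1.2058078
PP ~ 2048 * 1.2058078 = 2469.4943744
Rounded to 2 decimals: 2469.49

2469.49


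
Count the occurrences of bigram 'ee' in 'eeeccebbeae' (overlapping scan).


Scanning 'eeeccebbeae' for bigram 'ee':
  Position 0: 'ee' -> MATCH
  Position 1: 'ee' -> MATCH
  Position 2: 'ec' -> no
  Position 3: 'cc' -> no
  Position 4: 'ce' -> no
  Position 5: 'eb' -> no
  Position 6: 'bb' -> no
  Position 7: 'be' -> no
  Position 8: 'ea' -> no
  Position 9: 'ae' -> no
Total matches: 2

2


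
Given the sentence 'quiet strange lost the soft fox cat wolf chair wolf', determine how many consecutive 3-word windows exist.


Word trigrams from [10] words:
  Trigram 1: (quiet strange lost)
  Trigram 2: (strange lost the)
  Trigram 3: (lost the soft)
  Trigram 4: (the soft fox)
  Trigram 5: (soft fox cat)
  Trigram 6: (fox cat wolf)
  Trigram 7: (cat wolf chair)
  Trigram 8: (wolf chair wolf)
Total word trigrams: 10 - 2 = 8

8


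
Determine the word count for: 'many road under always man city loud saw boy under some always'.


Counting words by splitting on spaces:
  Word 1: 'many'
  Word 2: 'road'
  Word 3: 'under'
  Word 4: 'always'
  Word 5: 'man'
  Word 6: 'city'
  Word 7: 'loud'
  Word 8: 'saw'
  Word 9: 'boy'
  Word 10: 'under'
  Word 11: 'some'
  Word 12: 'always'
Total words: 12

12


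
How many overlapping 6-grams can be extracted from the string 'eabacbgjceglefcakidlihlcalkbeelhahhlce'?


String 'eabacbgjceglefcakidlihlcalkbeelhahhlce' has length L = 38.
Number of overlapping n-grams = L - n + 1
Substituting: 38 - 6 + 1 = 33

33


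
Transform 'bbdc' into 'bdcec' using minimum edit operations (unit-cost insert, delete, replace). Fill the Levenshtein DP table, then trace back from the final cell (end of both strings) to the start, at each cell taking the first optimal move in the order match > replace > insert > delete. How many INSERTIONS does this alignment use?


Edit distance = 3. Backtracking from cell (4, 5) with preference match > replace > insert > delete,
then listing the resulting alignment 'bbdc' -> 'bdcec' left to right:
  Step 1: keep 'b'
  Step 2: insert 'd' [insertion #1]
  Step 3: replace b->c
  Step 4: replace d->e
  Step 5: keep 'c'
Total insertions: 1

1


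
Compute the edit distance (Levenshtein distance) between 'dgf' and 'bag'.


Building DP table for s1='dgf' (len 3) and s2='bag' (len 3):
       b  a  g
    0  1  2  3
  d 1  1  2  3
  g 2  2  2  2
  f 3  3  3  3
Edit distance = dp[3][3] = 3

3


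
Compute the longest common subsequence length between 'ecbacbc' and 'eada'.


DP table for LCS of 'ecbacbc' and 'eada':
       e  a  d  a
    0  0  0  0  0
  e 0  1  1  1  1
  c 0  1  1  1  1
  b 0  1  1  1  1
  a 0  1  2  2  2
  c 0  1  2  2  2
  b 0  1  2  2  2
  c 0  1  2  2  2
LCS: 'ea'
LCS length = 2

2


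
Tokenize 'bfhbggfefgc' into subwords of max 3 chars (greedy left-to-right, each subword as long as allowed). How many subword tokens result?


'bfhbggfefgc' has 11 characters.
Chunking with max size 3:
  Chunk 1: 'bfh' (positions 0-2)
  Chunk 2: 'bgg' (positions 3-5)
  Chunk 3: 'fef' (positions 6-8)
  Chunk 4: 'gc' (positions 9-10)
Total chunks: ceil(11 / 3) = 4

4


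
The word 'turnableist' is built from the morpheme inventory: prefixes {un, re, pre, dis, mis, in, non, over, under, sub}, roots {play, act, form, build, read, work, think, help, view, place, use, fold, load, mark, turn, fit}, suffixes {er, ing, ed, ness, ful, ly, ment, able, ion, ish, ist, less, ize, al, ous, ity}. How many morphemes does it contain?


Segmenting 'turnableist' against the inventory:
  'turn' -> root (morpheme 1)
  'able' -> suffix (morpheme 2)
  'ist' -> suffix (morpheme 3)
Total morphemes: 3

3


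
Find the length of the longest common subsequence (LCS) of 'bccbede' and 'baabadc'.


DP table for LCS of 'bccbede' and 'baabadc':
       b  a  a  b  a  d  c
    0  0  0  0  0  0  0  0
  b 0  1  1  1  1  1  1  1
  c 0  1  1  1  1  1  1  2
  c 0  1  1  1  1  1  1  2
  b 0  1  1  1  2  2  2  2
  e 0  1  1  1  2  2  2  2
  d 0  1  1  1  2  2  3  3
  e 0  1  1  1  2  2  3  3
LCS: 'bbd'
LCS length = 3

3


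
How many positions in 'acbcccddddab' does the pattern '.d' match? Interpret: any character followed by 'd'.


Pattern: .d means any character followed by 'd'.
Scanning 'acbcccddddab' position-by-position:
  Pos 0: window 'ac' -> no
  Pos 1: window 'cb' -> no
  Pos 2: window 'bc' -> no
  Pos 3: window 'cc' -> no
  Pos 4: window 'cc' -> no
  Pos 5: window 'cd' -> MATCH
  Pos 6: window 'dd' -> MATCH
  Pos 7: window 'dd' -> MATCH
  Pos 8: window 'dd' -> MATCH
  Pos 9: window 'da' -> no
  Pos 10: window 'ab' -> no
  Pos 11: window 'b' -> no
Total matches: 4

4


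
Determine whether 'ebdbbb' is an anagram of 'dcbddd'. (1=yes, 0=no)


Sort characters of 'ebdbbb': 'bbbbde'
Sort characters of 'dcbddd': 'bcdddd'
Sorted forms differ -> they are NOT anagrams
Result: 0

0


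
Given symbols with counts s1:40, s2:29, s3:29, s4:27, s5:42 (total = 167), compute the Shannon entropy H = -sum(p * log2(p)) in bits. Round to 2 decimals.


Computing entropy H = -sum(p_i * log2(p_i)):
  s1: p = 40/167 = 0.2395, -p*log2(p) = 0.4938
  s2: p = 29/167 = 0.1737, -p*log2(p) = 0.4386
  s3: p = 29/167 = 0.1737, -p*log2(p) = 0.4386
  s4: p = 27/167 = 0.1617, -p*log2(p) = 0.4250
  s5: p = 42/167 = 0.2515, -p*log2(p) = 0.5008
H = sum of terms = 2.2968
Rounded to 2 decimals: 2.30

2.30


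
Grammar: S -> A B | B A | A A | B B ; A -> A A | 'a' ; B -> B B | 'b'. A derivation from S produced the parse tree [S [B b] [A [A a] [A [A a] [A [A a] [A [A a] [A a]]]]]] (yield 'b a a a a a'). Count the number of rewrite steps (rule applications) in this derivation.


Every bracketed nonterminal node [X ...] in the tree is produced by exactly one rule application.
Reading the tree off as a leftmost derivation:
  Step 1: S  =>  B A   (applied S -> B A)
  Step 2: B A  =>  b A   (applied B -> b)
  Step 3: b A  =>  b A A   (applied A -> A A)
  Step 4: b A A  =>  b a A   (applied A -> a)
  Step 5: b a A  =>  b a A A   (applied A -> A A)
  Step 6: b a A A  =>  b a a A   (applied A -> a)
  Step 7: b a a A  =>  b a a A A   (applied A -> A A)
  Step 8: b a a A A  =>  b a a a A   (applied A -> a)
  Step 9: b a a a A  =>  b a a a A A   (applied A -> A A)
  Step 10: b a a a A A  =>  b a a a a A   (applied A -> a)
  Step 11: b a a a a A  =>  b a a a a a   (applied A -> a)
Final yield: b a a a a a
Total rewrite steps: 11

11


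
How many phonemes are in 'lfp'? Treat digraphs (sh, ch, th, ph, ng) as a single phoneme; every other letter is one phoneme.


Parsing 'lfp' greedily, digraphs first:
  'l' -> consonant phoneme (phonemes so far: 1)
  'f' -> consonant phoneme (phonemes so far: 2)
  'p' -> consonant phoneme (phonemes so far: 3)
Total phonemes: 3

3


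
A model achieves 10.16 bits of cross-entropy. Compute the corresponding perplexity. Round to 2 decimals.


Perplexity formula: PP = 2^H
H = 10.16
PP = 2^10.16
Decompose: 2^10.16 = 2^10 * 2^0.16
2^10 = 1024, 2^0.16 ~ 1.1172871
PP ~ 1024 * 1.1172871 = 1144.1019904
Rounded to 2 decimals: 1144.10

1144.10


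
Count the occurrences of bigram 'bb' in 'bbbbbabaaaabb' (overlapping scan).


Scanning 'bbbbbabaaaabb' for bigram 'bb':
  Position 0: 'bb' -> MATCH
  Position 1: 'bb' -> MATCH
  Position 2: 'bb' -> MATCH
  Position 3: 'bb' -> MATCH
  Position 4: 'ba' -> no
  Position 5: 'ab' -> no
  Position 6: 'ba' -> no
  Position 7: 'aa' -> no
  Position 8: 'aa' -> no
  Position 9: 'aa' -> no
  Position 10: 'ab' -> no
  Position 11: 'bb' -> MATCH
Total matches: 5

5


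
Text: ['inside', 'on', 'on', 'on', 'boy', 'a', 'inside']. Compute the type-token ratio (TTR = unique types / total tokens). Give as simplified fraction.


Tokens: 7
Unique types: ('a', 'boy', 'inside', 'on') = 4
TTR = 4/7
Already in lowest terms.

4/7


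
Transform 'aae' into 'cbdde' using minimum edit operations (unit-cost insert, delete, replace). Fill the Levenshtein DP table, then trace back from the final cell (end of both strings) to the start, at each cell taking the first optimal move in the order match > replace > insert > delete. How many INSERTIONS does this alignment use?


Edit distance = 4. Backtracking from cell (3, 5) with preference match > replace > insert > delete,
then listing the resulting alignment 'aae' -> 'cbdde' left to right:
  Step 1: insert 'c' [insertion #1]
  Step 2: insert 'b' [insertion #2]
  Step 3: replace a->d
  Step 4: replace a->d
  Step 5: keep 'e'
Total insertions: 2

2


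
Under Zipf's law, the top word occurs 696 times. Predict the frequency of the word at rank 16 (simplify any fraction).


Zipf's law: freq(rank) = f1 / rank
f1 = 696, rank = 16
freq = 696 / 16
GCD(696, 16) = 8
Simplified: 87/2

87/2


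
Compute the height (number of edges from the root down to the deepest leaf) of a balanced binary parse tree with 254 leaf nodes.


In a balanced binary tree with n leaves the deepest leaf is ceil(log2(n)) edges below the root.
log2(254) = 7.9887
ceil(7.9887) = 8
height (edges) = 8

8


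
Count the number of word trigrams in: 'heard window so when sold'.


Word trigrams from [5] words:
  Trigram 1: (heard window so)
  Trigram 2: (window so when)
  Trigram 3: (so when sold)
Total word trigrams: 5 - 2 = 3

3


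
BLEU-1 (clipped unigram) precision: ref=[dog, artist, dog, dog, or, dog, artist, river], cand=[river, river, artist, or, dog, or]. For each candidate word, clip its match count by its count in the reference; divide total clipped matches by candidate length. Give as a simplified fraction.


Reference word counts: {'artist': 2, 'dog': 4, 'or': 1, 'river': 1}
Checking each candidate word (with clipping):
  'river' -> in reference (ref count 1, used 1/1) -> match (matches: 1)
  'river' -> ref count 1 already used up (1/1) -> clipped, no match (matches: 1)
  'artist' -> in reference (ref count 2, used 1/2) -> match (matches: 2)
  'or' -> in reference (ref count 1, used 1/1) -> match (matches: 3)
  'dog' -> in reference (ref count 4, used 1/4) -> match (matches: 4)
  'or' -> ref count 1 already used up (1/1) -> clipped, no match (matches: 4)
Clipped matches: 4, Candidate length: 6
Precision = 4/6 = 2/3

2/3


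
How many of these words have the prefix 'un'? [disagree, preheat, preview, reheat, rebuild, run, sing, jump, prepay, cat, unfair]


Checking each word for prefix 'un':
  'disagree' -> no (count: 0)
  'preheat' -> no (count: 0)
  'preview' -> no (count: 0)
  'reheat' -> no (count: 0)
  'rebuild' -> no (count: 0)
  'run' -> no (count: 0)
  'sing' -> no (count: 0)
  'jump' -> no (count: 0)
  'prepay' -> no (count: 0)
  'cat' -> no (count: 0)
  'unfair' -> YES, starts with 'un' (count: 1)
Total with prefix 'un': 1

1


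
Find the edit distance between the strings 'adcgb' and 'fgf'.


Building DP table for s1='adcgb' (len 5) and s2='fgf' (len 3):
       f  g  f
    0  1  2  3
  a 1  1  2  3
  d 2  2  2  3
  c 3  3  3  3
  g 4  4  3  4
  b 5  5  4  4
Edit distance = dp[5][3] = 4

4


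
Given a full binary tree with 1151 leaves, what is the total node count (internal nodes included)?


Leaf nodes (terminals): 1151
Internal nodes = n - 1 = 1151 - 1 = 1150
Total = leaves + internal = 1151 + 1150 = 2301

2301


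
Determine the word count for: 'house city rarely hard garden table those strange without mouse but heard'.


Counting words by splitting on spaces:
  Word 1: 'house'
  Word 2: 'city'
  Word 3: 'rarely'
  Word 4: 'hard'
  Word 5: 'garden'
  Word 6: 'table'
  Word 7: 'those'
  Word 8: 'strange'
  Word 9: 'without'
  Word 10: 'mouse'
  Word 11: 'but'
  Word 12: 'heard'
Total words: 12

12


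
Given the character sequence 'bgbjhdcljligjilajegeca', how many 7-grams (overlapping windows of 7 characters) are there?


String 'bgbjhdcljligjilajegeca' has length L = 22.
Number of overlapping n-grams = L - n + 1
Substituting: 22 - 7 + 1 = 16

16


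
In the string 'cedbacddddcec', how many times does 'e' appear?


Scanning 'cedbacddddcec' for 'e':
  Position 1: 'e' -> MATCH (count: 1)
  Position 11: 'e' -> MATCH (count: 2)
Total occurrences of 'e': 2

2


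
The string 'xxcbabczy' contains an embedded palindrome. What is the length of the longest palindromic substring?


Scanning 'xxcbabczy' for palindromic substrings.
Substring at positions 2-6: 'cbabc'.
Check: reverse('cbabc') = 'cbabc' -> palindrome confirmed.
Neighbouring characters ('x' / 'z') break symmetry, so it cannot extend further.
No longer palindromic substring exists; longest length = 5

5


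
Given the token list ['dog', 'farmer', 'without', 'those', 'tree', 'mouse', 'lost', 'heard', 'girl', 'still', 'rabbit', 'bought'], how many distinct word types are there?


Listing all tokens and tracking unique types:
  Token 1: 'dog' -> NEW (unique so far: 1)
  Token 2: 'farmer' -> NEW (unique so far: 2)
  Token 3: 'without' -> NEW (unique so far: 3)
  Token 4: 'those' -> NEW (unique so far: 4)
  Token 5: 'tree' -> NEW (unique so far: 5)
  Token 6: 'mouse' -> NEW (unique so far: 6)
  Token 7: 'lost' -> NEW (unique so far: 7)
  Token 8: 'heard' -> NEW (unique so far: 8)
  Token 9: 'girl' -> NEW (unique so far: 9)
  Token 10: 'still' -> NEW (unique so far: 10)
  Token 11: 'rabbit' -> NEW (unique so far: 11)
  Token 12: 'bought' -> NEW (unique so far: 12)
Unique types: ('bought', 'dog', 'farmer', 'girl', 'heard', 'lost', 'mouse', 'rabbit', 'still', 'those', 'tree', 'without')
Vocabulary size: 12

12


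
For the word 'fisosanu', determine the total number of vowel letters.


Scanning each character of 'fisosanu':
  Position 1: 'f' -> consonant (running count: 0)
  Position 2: 'i' -> vowel (running count: 1)
  Position 3: 's' -> consonant (running count: 1)
  Position 4: 'o' -> vowel (running count: 2)
  Position 5: 's' -> consonant (running count: 2)
  Position 6: 'a' -> vowel (running count: 3)
  Position 7: 'n' -> consonant (running count: 3)
  Position 8: 'u' -> vowel (running count: 4)
Total vowels: 4

4


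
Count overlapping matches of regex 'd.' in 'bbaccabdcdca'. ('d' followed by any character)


Pattern: d. means 'd' followed by any character.
Scanning 'bbaccabdcdca' position-by-position:
  Pos 0: window 'bb' -> no
  Pos 1: window 'ba' -> no
  Pos 2: window 'ac' -> no
  Pos 3: window 'cc' -> no
  Pos 4: window 'ca' -> no
  Pos 5: window 'ab' -> no
  Pos 6: window 'bd' -> no
  Pos 7: window 'dc' -> MATCH
  Pos 8: window 'cd' -> no
  Pos 9: window 'dc' -> MATCH
  Pos 10: window 'ca' -> no
  Pos 11: window 'a' -> no
Total matches: 2

2


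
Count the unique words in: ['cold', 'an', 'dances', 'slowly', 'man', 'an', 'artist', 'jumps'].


Listing all tokens and tracking unique types:
  Token 1: 'cold' -> NEW (unique so far: 1)
  Token 2: 'an' -> NEW (unique so far: 2)
  Token 3: 'dances' -> NEW (unique so far: 3)
  Token 4: 'slowly' -> NEW (unique so far: 4)
  Token 5: 'man' -> NEW (unique so far: 5)
  Token 6: 'an' -> duplicate (unique so far: 5)
  Token 7: 'artist' -> NEW (unique so far: 6)
  Token 8: 'jumps' -> NEW (unique so far: 7)
Unique types: ('an', 'artist', 'cold', 'dances', 'jumps', 'man', 'slowly')
Vocabulary size: 7

7


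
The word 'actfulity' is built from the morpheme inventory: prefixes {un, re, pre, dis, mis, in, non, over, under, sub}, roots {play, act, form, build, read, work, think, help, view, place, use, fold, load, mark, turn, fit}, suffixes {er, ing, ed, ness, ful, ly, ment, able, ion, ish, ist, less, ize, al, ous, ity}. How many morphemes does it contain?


Segmenting 'actfulity' against the inventory:
  'act' -> root (morpheme 1)
  'ful' -> suffix (morpheme 2)
  'ity' -> suffix (morpheme 3)
Total morphemes: 3

3


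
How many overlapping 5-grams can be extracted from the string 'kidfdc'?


String 'kidfdc' has length L = 6.
Number of overlapping n-grams = L - n + 1
Substituting: 6 - 5 + 1 = 2

2


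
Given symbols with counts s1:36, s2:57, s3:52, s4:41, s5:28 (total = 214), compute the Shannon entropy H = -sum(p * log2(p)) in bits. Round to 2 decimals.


Computing entropy H = -sum(p_i * log2(p_i)):
  s1: p = 36/214 = 0.1682, -p*log2(p) = 0.4326
  s2: p = 57/214 = 0.2664, -p*log2(p) = 0.5084
  s3: p = 52/214 = 0.2430, -p*log2(p) = 0.4960
  s4: p = 41/214 = 0.1916, -p*log2(p) = 0.4567
  s5: p = 28/214 = 0.1308, -p*log2(p) = 0.3839
H = sum of terms = 2.2776
Rounded to 2 decimals: 2.28

2.28


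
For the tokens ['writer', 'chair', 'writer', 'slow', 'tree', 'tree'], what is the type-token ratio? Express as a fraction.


Tokens: 6
Unique types: ('chair', 'slow', 'tree', 'writer') = 4
TTR = 4/6
Simplify: divide both by 2 -> 2/3
TTR = 2/3

2/3


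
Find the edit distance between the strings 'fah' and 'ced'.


Building DP table for s1='fah' (len 3) and s2='ced' (len 3):
       c  e  d
    0  1  2  3
  f 1  1  2  3
  a 2  2  2  3
  h 3  3  3  3
Edit distance = dp[3][3] = 3

3


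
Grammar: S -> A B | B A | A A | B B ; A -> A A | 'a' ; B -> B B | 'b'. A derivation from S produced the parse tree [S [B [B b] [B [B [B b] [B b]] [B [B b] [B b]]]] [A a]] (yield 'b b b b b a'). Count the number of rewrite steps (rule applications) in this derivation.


Every bracketed nonterminal node [X ...] in the tree is produced by exactly one rule application.
Reading the tree off as a leftmost derivation:
  Step 1: S  =>  B A   (applied S -> B A)
  Step 2: B A  =>  B B A   (applied B -> B B)
  Step 3: B B A  =>  b B A   (applied B -> b)
  Step 4: b B A  =>  b B B A   (applied B -> B B)
  Step 5: b B B A  =>  b B B B A   (applied B -> B B)
  Step 6: b B B B A  =>  b b B B A   (applied B -> b)
  Step 7: b b B B A  =>  b b b B A   (applied B -> b)
  Step 8: b b b B A  =>  b b b B B A   (applied B -> B B)
  Step 9: b b b B B A  =>  b b b b B A   (applied B -> b)
  Step 10: b b b b B A  =>  b b b b b A   (applied B -> b)
  Step 11: b b b b b A  =>  b b b b b a   (applied A -> a)
Final yield: b b b b b a
Total rewrite steps: 11

11


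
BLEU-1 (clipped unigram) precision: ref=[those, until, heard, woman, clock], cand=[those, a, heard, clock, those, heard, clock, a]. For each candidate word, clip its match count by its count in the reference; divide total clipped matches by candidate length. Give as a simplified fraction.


Reference word counts: {'clock': 1, 'heard': 1, 'those': 1, 'until': 1, 'woman': 1}
Checking each candidate word (with clipping):
  'those' -> in reference (ref count 1, used 1/1) -> match (matches: 1)
  'a' -> not in reference -> no match (matches: 1)
  'heard' -> in reference (ref count 1, used 1/1) -> match (matches: 2)
  'clock' -> in reference (ref count 1, used 1/1) -> match (matches: 3)
  'those' -> ref count 1 already used up (1/1) -> clipped, no match (matches: 3)
  'heard' -> ref count 1 already used up (1/1) -> clipped, no match (matches: 3)
  'clock' -> ref count 1 already used up (1/1) -> clipped, no match (matches: 3)
  'a' -> not in reference -> no match (matches: 3)
Clipped matches: 3, Candidate length: 8
Precision = 3/8

3/8


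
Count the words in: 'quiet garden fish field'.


Counting words by splitting on spaces:
  Word 1: 'quiet'
  Word 2: 'garden'
  Word 3: 'fish'
  Word 4: 'field'
Total words: 4

4


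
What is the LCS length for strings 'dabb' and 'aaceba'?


DP table for LCS of 'dabb' and 'aaceba':
       a  a  c  e  b  a
    0  0  0  0  0  0  0
  d 0  0  0  0  0  0  0
  a 0  1  1  1  1  1  1
  b 0  1  1  1  1  2  2
  b 0  1  1  1  1  2  2
LCS: 'ab'
LCS length = 2

2


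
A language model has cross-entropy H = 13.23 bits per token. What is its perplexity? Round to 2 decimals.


Perplexity formula: PP = 2^H
H = 13.23
PP = 2^13.23
Decompose: 2^13.23 = 2^13 * 2^0.23
2^13 = 8192, 2^0.23 ~ 1.1728349
PP ~ 8192 * 1.1728349 = 9607.8635008
Rounded to 2 decimals: 9607.86

9607.86


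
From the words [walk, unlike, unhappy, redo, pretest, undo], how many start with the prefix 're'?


Checking each word for prefix 're':
  'walk' -> no (count: 0)
  'unlike' -> no (count: 0)
  'unhappy' -> no (count: 0)
  'redo' -> YES, starts with 're' (count: 1)
  'pretest' -> no (count: 1)
  'undo' -> no (count: 1)
Total with prefix 're': 1

1


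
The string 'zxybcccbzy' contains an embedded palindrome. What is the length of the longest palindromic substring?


Scanning 'zxybcccbzy' for palindromic substrings.
Substring at positions 3-7: 'bcccb'.
Check: reverse('bcccb') = 'bcccb' -> palindrome confirmed.
Neighbouring characters ('y' / 'z') break symmetry, so it cannot extend further.
No longer palindromic substring exists; longest length = 5

5


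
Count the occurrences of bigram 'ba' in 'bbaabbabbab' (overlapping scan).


Scanning 'bbaabbabbab' for bigram 'ba':
  Position 0: 'bb' -> no
  Position 1: 'ba' -> MATCH
  Position 2: 'aa' -> no
  Position 3: 'ab' -> no
  Position 4: 'bb' -> no
  Position 5: 'ba' -> MATCH
  Position 6: 'ab' -> no
  Position 7: 'bb' -> no
  Position 8: 'ba' -> MATCH
  Position 9: 'ab' -> no
Total matches: 3

3


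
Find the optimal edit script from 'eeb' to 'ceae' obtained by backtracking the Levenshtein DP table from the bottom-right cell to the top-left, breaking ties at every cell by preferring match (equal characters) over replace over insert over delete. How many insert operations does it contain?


Edit distance = 3. Backtracking from cell (3, 4) with preference match > replace > insert > delete,
then listing the resulting alignment 'eeb' -> 'ceae' left to right:
  Step 1: insert 'c' [insertion #1]
  Step 2: keep 'e'
  Step 3: replace e->a
  Step 4: replace b->e
Total insertions: 1

1


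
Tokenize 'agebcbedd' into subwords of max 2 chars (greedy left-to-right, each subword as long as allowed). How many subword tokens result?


'agebcbedd' has 9 characters.
Chunking with max size 2:
  Chunk 1: 'ag' (positions 0-1)
  Chunk 2: 'eb' (positions 2-3)
  Chunk 3: 'cb' (positions 4-5)
  Chunk 4: 'ed' (positions 6-7)
  Chunk 5: 'd' (positions 8-8)
Total chunks: ceil(9 / 2) = 5

5


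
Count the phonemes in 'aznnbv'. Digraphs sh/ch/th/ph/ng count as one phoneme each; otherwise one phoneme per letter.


Parsing 'aznnbv' greedily, digraphs first:
  'a' -> vowel phoneme (phonemes so far: 1)
  'z' -> consonant phoneme (phonemes so far: 2)
  'n' -> consonant phoneme (phonemes so far: 3)
  'n' -> consonant phoneme (phonemes so far: 4)
  'b' -> consonant phoneme (phonemes so far: 5)
  'v' -> consonant phoneme (phonemes so far: 6)
Total phonemes: 6

6


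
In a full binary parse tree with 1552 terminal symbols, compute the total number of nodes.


Leaf nodes (terminals): 1552
Internal nodes = n - 1 = 1552 - 1 = 1551
Total = leaves + internal = 1552 + 1551 = 3103

3103


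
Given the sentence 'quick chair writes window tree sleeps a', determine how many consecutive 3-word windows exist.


Word trigrams from [7] words:
  Trigram 1: (quick chair writes)
  Trigram 2: (chair writes window)
  Trigram 3: (writes window tree)
  Trigram 4: (window tree sleeps)
  Trigram 5: (tree sleeps a)
Total word trigrams: 7 - 2 = 5

5


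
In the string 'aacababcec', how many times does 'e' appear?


Scanning 'aacababcec' for 'e':
  Position 8: 'e' -> MATCH (count: 1)
Total occurrences of 'e': 1

1


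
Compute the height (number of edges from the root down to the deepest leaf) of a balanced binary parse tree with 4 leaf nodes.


In a balanced binary tree with n leaves the deepest leaf is ceil(log2(n)) edges below the root.
log2(4) = 2.0000
ceil(2.0000) = 2
height (edges) = 2

2


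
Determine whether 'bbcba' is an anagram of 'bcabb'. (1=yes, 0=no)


Sort characters of 'bbcba': 'abbbc'
Sort characters of 'bcabb': 'abbbc'
Sorted forms match -> they ARE anagrams
Result: 1

1


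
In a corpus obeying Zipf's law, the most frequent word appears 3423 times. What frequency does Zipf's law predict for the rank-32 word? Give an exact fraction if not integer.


Zipf's law: freq(rank) = f1 / rank
f1 = 3423, rank = 32
freq = 3423 / 32
GCD(3423, 32) = 1
Simplified: 3423/32

3423/32


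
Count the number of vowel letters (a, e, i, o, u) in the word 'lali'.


Scanning each character of 'lali':
  Position 1: 'l' -> consonant (running count: 0)
  Position 2: 'a' -> vowel (running count: 1)
  Position 3: 'l' -> consonant (running count: 1)
  Position 4: 'i' -> vowel (running count: 2)
Total vowels: 2

2


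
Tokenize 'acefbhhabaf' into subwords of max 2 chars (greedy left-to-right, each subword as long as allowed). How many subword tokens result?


'acefbhhabaf' has 11 characters.
Chunking with max size 2:
  Chunk 1: 'ac' (positions 0-1)
  Chunk 2: 'ef' (positions 2-3)
  Chunk 3: 'bh' (positions 4-5)
  Chunk 4: 'ha' (positions 6-7)
  Chunk 5: 'ba' (positions 8-9)
  Chunk 6: 'f' (positions 10-10)
Total chunks: ceil(11 / 2) = 6

6


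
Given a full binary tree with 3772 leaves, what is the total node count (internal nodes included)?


Leaf nodes (terminals): 3772
Internal nodes = n - 1 = 3772 - 1 = 3771
Total = leaves + internal = 3772 + 3771 = 7543

7543


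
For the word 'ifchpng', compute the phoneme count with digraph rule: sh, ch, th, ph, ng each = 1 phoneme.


Parsing 'ifchpng' greedily, digraphs first:
  'i' -> vowel phoneme (phonemes so far: 1)
  'f' -> consonant phoneme (phonemes so far: 2)
  'ch' -> digraph (1 consonant phoneme) (phonemes so far: 3)
  'p' -> consonant phoneme (phonemes so far: 4)
  'ng' -> digraph (1 consonant phoneme) (phonemes so far: 5)
Total phonemes: 5

5


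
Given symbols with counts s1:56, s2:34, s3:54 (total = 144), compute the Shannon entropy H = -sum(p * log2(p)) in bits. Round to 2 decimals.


Computing entropy H = -sum(p_i * log2(p_i)):
  s1: p = 56/144 = 0.3889, -p*log2(p) = 0.5299
  s2: p = 34/144 = 0.2361, -p*log2(p) = 0.4917
  s3: p = 54/144 = 0.3750, -p*log2(p) = 0.5306
H = sum of terms = 1.5522
Rounded to 2 decimals: 1.55

1.55
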